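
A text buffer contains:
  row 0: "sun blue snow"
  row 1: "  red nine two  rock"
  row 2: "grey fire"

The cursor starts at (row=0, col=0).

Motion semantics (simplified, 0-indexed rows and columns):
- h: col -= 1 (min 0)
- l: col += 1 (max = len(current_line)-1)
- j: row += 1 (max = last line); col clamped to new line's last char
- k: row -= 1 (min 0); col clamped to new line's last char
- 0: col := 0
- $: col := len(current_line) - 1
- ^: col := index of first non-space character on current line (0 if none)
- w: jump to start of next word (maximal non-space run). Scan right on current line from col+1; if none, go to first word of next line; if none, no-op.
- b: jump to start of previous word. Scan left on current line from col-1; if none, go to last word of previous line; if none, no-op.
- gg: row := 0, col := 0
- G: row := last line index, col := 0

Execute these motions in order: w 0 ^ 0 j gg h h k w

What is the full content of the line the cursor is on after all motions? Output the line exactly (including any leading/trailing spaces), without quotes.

Answer: sun blue snow

Derivation:
After 1 (w): row=0 col=4 char='b'
After 2 (0): row=0 col=0 char='s'
After 3 (^): row=0 col=0 char='s'
After 4 (0): row=0 col=0 char='s'
After 5 (j): row=1 col=0 char='_'
After 6 (gg): row=0 col=0 char='s'
After 7 (h): row=0 col=0 char='s'
After 8 (h): row=0 col=0 char='s'
After 9 (k): row=0 col=0 char='s'
After 10 (w): row=0 col=4 char='b'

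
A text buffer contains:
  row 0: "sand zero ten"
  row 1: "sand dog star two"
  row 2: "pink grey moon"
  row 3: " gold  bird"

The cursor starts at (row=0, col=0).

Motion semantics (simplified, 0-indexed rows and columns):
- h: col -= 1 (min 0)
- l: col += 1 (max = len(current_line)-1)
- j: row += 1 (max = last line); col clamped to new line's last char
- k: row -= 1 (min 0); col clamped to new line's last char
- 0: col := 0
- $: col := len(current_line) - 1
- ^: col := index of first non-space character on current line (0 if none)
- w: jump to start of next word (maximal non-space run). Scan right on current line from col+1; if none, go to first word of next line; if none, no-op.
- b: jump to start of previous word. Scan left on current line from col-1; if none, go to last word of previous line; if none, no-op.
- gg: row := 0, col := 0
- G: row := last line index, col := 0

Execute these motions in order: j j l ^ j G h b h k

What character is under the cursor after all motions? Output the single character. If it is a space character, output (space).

After 1 (j): row=1 col=0 char='s'
After 2 (j): row=2 col=0 char='p'
After 3 (l): row=2 col=1 char='i'
After 4 (^): row=2 col=0 char='p'
After 5 (j): row=3 col=0 char='_'
After 6 (G): row=3 col=0 char='_'
After 7 (h): row=3 col=0 char='_'
After 8 (b): row=2 col=10 char='m'
After 9 (h): row=2 col=9 char='_'
After 10 (k): row=1 col=9 char='s'

Answer: s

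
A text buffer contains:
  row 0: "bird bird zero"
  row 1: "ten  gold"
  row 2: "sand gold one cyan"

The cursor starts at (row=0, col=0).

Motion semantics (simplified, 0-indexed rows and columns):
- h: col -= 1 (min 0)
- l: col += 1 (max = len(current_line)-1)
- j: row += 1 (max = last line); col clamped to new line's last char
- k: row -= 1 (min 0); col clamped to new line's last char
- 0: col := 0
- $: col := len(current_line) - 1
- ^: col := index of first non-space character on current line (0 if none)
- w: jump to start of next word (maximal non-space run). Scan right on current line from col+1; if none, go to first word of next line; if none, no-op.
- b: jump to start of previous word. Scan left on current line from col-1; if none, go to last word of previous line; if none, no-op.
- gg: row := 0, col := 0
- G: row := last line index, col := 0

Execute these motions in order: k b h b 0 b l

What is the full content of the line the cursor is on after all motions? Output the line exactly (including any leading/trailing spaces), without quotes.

After 1 (k): row=0 col=0 char='b'
After 2 (b): row=0 col=0 char='b'
After 3 (h): row=0 col=0 char='b'
After 4 (b): row=0 col=0 char='b'
After 5 (0): row=0 col=0 char='b'
After 6 (b): row=0 col=0 char='b'
After 7 (l): row=0 col=1 char='i'

Answer: bird bird zero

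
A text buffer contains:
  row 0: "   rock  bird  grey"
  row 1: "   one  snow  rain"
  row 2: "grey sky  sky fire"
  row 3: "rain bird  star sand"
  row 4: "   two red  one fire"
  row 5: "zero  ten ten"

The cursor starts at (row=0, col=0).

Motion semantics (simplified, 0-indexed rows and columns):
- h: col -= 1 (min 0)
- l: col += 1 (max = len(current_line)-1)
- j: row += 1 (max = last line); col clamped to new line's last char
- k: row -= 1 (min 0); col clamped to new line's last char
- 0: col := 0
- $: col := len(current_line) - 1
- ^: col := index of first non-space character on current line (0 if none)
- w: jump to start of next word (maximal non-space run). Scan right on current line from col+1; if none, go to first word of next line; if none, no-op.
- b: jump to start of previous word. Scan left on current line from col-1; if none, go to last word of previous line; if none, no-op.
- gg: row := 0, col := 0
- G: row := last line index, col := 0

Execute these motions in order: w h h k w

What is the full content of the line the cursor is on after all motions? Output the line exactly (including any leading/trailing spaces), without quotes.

Answer:    rock  bird  grey

Derivation:
After 1 (w): row=0 col=3 char='r'
After 2 (h): row=0 col=2 char='_'
After 3 (h): row=0 col=1 char='_'
After 4 (k): row=0 col=1 char='_'
After 5 (w): row=0 col=3 char='r'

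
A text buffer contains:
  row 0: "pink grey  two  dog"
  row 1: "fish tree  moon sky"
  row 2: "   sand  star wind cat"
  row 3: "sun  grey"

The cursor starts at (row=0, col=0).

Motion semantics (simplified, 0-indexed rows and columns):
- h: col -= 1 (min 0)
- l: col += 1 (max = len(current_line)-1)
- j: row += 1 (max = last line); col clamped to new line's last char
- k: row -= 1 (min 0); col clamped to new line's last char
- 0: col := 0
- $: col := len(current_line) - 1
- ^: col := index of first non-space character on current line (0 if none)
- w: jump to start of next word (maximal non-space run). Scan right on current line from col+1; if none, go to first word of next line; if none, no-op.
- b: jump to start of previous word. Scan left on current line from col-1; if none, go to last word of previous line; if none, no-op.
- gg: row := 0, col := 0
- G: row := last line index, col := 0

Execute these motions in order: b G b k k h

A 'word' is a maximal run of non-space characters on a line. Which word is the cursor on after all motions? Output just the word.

Answer: dog

Derivation:
After 1 (b): row=0 col=0 char='p'
After 2 (G): row=3 col=0 char='s'
After 3 (b): row=2 col=19 char='c'
After 4 (k): row=1 col=18 char='y'
After 5 (k): row=0 col=18 char='g'
After 6 (h): row=0 col=17 char='o'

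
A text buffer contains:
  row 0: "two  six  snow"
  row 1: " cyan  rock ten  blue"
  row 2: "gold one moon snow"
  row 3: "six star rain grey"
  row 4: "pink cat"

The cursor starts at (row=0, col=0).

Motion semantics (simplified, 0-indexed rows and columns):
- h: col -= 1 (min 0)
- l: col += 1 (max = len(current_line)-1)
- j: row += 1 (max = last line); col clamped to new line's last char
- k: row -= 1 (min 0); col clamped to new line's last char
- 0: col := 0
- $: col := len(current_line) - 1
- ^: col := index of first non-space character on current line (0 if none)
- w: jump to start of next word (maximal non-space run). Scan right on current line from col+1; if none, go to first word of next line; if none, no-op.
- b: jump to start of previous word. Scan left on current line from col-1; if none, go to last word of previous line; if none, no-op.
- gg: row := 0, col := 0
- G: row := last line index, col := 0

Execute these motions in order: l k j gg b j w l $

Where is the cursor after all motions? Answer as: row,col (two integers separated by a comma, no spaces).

Answer: 1,20

Derivation:
After 1 (l): row=0 col=1 char='w'
After 2 (k): row=0 col=1 char='w'
After 3 (j): row=1 col=1 char='c'
After 4 (gg): row=0 col=0 char='t'
After 5 (b): row=0 col=0 char='t'
After 6 (j): row=1 col=0 char='_'
After 7 (w): row=1 col=1 char='c'
After 8 (l): row=1 col=2 char='y'
After 9 ($): row=1 col=20 char='e'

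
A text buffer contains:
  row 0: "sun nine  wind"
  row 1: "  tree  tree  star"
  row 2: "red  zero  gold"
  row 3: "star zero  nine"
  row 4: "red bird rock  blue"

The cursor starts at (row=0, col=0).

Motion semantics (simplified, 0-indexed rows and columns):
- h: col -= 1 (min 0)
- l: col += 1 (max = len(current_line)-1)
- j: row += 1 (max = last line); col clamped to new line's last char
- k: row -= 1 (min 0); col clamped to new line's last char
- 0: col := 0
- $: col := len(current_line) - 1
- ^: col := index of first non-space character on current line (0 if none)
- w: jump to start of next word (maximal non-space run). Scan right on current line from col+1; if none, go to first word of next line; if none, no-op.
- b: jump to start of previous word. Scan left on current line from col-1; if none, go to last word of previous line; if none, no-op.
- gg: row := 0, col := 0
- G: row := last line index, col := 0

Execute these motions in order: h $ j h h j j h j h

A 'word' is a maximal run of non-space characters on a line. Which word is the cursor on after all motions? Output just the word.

After 1 (h): row=0 col=0 char='s'
After 2 ($): row=0 col=13 char='d'
After 3 (j): row=1 col=13 char='_'
After 4 (h): row=1 col=12 char='_'
After 5 (h): row=1 col=11 char='e'
After 6 (j): row=2 col=11 char='g'
After 7 (j): row=3 col=11 char='n'
After 8 (h): row=3 col=10 char='_'
After 9 (j): row=4 col=10 char='o'
After 10 (h): row=4 col=9 char='r'

Answer: rock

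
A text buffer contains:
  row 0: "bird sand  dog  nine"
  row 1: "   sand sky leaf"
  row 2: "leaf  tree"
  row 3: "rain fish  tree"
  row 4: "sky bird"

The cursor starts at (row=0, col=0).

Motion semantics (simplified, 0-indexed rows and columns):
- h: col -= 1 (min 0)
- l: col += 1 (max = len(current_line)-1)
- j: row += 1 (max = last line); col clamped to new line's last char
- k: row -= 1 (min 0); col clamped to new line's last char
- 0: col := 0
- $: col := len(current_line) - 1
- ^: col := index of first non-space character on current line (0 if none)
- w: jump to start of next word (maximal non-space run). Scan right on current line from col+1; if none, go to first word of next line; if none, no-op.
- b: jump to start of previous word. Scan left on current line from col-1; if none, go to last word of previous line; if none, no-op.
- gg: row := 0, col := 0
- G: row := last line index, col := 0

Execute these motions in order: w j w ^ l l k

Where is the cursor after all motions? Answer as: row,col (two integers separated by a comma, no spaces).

Answer: 0,5

Derivation:
After 1 (w): row=0 col=5 char='s'
After 2 (j): row=1 col=5 char='n'
After 3 (w): row=1 col=8 char='s'
After 4 (^): row=1 col=3 char='s'
After 5 (l): row=1 col=4 char='a'
After 6 (l): row=1 col=5 char='n'
After 7 (k): row=0 col=5 char='s'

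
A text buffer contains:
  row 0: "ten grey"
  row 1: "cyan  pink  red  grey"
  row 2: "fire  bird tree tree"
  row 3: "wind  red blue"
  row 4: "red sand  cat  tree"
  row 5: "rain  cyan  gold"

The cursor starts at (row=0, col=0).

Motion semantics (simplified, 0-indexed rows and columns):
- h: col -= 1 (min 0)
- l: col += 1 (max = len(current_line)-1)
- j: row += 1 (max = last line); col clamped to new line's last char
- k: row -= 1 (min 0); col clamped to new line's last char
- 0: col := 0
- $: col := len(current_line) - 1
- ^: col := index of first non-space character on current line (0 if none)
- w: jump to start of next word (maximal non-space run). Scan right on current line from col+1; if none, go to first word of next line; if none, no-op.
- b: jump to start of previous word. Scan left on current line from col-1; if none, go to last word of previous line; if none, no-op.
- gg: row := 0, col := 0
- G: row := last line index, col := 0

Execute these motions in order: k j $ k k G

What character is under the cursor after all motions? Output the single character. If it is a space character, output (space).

After 1 (k): row=0 col=0 char='t'
After 2 (j): row=1 col=0 char='c'
After 3 ($): row=1 col=20 char='y'
After 4 (k): row=0 col=7 char='y'
After 5 (k): row=0 col=7 char='y'
After 6 (G): row=5 col=0 char='r'

Answer: r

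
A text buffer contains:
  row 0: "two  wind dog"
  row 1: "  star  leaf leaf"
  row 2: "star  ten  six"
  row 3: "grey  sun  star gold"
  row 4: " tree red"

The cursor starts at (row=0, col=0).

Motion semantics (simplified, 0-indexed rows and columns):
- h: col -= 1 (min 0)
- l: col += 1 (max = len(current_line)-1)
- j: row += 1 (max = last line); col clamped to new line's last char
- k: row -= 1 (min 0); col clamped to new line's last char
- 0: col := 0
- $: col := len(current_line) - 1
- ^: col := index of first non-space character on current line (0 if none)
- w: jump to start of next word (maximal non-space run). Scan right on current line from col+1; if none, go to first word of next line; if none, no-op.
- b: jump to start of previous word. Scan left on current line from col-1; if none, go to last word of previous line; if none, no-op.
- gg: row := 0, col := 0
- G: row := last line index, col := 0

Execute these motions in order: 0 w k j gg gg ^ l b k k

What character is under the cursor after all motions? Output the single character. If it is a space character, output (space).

Answer: t

Derivation:
After 1 (0): row=0 col=0 char='t'
After 2 (w): row=0 col=5 char='w'
After 3 (k): row=0 col=5 char='w'
After 4 (j): row=1 col=5 char='r'
After 5 (gg): row=0 col=0 char='t'
After 6 (gg): row=0 col=0 char='t'
After 7 (^): row=0 col=0 char='t'
After 8 (l): row=0 col=1 char='w'
After 9 (b): row=0 col=0 char='t'
After 10 (k): row=0 col=0 char='t'
After 11 (k): row=0 col=0 char='t'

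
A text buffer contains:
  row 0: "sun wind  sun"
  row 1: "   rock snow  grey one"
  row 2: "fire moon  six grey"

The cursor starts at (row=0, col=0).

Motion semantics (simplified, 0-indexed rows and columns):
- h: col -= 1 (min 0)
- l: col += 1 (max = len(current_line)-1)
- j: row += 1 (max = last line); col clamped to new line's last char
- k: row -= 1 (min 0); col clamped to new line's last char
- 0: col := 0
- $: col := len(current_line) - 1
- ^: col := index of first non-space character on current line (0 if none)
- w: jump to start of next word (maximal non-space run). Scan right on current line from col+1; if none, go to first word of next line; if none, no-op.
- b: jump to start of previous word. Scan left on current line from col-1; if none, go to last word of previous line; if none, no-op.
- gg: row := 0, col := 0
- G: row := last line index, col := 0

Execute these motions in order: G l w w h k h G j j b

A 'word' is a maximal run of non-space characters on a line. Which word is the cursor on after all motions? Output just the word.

After 1 (G): row=2 col=0 char='f'
After 2 (l): row=2 col=1 char='i'
After 3 (w): row=2 col=5 char='m'
After 4 (w): row=2 col=11 char='s'
After 5 (h): row=2 col=10 char='_'
After 6 (k): row=1 col=10 char='o'
After 7 (h): row=1 col=9 char='n'
After 8 (G): row=2 col=0 char='f'
After 9 (j): row=2 col=0 char='f'
After 10 (j): row=2 col=0 char='f'
After 11 (b): row=1 col=19 char='o'

Answer: one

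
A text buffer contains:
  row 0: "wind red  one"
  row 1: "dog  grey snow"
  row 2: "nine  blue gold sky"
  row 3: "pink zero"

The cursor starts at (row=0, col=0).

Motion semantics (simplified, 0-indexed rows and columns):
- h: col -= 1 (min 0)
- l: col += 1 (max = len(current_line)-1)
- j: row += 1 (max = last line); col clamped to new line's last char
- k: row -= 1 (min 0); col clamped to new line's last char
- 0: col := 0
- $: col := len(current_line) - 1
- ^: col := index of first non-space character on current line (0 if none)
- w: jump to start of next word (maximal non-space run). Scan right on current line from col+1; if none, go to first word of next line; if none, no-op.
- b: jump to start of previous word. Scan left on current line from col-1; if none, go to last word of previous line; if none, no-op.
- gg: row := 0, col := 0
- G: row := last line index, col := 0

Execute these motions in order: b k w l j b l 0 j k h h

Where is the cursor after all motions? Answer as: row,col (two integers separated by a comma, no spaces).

After 1 (b): row=0 col=0 char='w'
After 2 (k): row=0 col=0 char='w'
After 3 (w): row=0 col=5 char='r'
After 4 (l): row=0 col=6 char='e'
After 5 (j): row=1 col=6 char='r'
After 6 (b): row=1 col=5 char='g'
After 7 (l): row=1 col=6 char='r'
After 8 (0): row=1 col=0 char='d'
After 9 (j): row=2 col=0 char='n'
After 10 (k): row=1 col=0 char='d'
After 11 (h): row=1 col=0 char='d'
After 12 (h): row=1 col=0 char='d'

Answer: 1,0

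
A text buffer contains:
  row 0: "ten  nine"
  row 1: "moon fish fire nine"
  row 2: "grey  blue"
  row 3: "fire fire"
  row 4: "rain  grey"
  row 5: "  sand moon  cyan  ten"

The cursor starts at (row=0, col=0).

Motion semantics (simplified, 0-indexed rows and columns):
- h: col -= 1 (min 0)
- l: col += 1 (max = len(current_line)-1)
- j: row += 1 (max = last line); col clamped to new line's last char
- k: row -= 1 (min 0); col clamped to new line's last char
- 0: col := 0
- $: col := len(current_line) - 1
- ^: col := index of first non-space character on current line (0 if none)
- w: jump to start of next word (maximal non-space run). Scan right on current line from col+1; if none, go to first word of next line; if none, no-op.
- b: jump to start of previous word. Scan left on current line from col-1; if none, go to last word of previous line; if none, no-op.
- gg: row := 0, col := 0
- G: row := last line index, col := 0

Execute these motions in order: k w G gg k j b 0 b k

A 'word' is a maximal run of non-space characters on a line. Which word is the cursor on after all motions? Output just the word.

Answer: ten

Derivation:
After 1 (k): row=0 col=0 char='t'
After 2 (w): row=0 col=5 char='n'
After 3 (G): row=5 col=0 char='_'
After 4 (gg): row=0 col=0 char='t'
After 5 (k): row=0 col=0 char='t'
After 6 (j): row=1 col=0 char='m'
After 7 (b): row=0 col=5 char='n'
After 8 (0): row=0 col=0 char='t'
After 9 (b): row=0 col=0 char='t'
After 10 (k): row=0 col=0 char='t'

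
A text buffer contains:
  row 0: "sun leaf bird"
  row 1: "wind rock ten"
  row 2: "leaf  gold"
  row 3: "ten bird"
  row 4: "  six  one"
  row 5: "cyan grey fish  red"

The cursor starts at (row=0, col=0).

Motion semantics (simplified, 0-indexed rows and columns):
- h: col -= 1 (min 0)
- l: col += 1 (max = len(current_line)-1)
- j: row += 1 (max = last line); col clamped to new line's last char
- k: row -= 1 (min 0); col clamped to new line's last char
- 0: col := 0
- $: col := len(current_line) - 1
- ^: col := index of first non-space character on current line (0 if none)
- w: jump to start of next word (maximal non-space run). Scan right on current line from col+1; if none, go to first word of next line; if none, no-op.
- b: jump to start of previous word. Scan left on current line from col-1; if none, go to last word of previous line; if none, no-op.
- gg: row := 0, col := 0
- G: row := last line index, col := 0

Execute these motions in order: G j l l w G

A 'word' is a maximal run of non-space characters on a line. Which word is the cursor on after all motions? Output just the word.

After 1 (G): row=5 col=0 char='c'
After 2 (j): row=5 col=0 char='c'
After 3 (l): row=5 col=1 char='y'
After 4 (l): row=5 col=2 char='a'
After 5 (w): row=5 col=5 char='g'
After 6 (G): row=5 col=0 char='c'

Answer: cyan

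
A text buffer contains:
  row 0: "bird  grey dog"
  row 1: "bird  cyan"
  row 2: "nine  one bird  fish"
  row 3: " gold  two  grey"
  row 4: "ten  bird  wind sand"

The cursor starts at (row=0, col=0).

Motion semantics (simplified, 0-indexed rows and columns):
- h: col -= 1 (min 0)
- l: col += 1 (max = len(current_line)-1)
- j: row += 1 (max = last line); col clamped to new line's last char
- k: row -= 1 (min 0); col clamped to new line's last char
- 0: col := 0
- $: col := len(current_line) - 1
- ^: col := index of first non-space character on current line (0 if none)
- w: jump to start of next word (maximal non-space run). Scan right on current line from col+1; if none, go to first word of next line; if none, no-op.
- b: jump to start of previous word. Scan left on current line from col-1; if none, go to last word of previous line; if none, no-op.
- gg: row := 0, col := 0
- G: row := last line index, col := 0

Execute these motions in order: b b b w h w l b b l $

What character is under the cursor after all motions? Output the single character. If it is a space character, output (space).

Answer: g

Derivation:
After 1 (b): row=0 col=0 char='b'
After 2 (b): row=0 col=0 char='b'
After 3 (b): row=0 col=0 char='b'
After 4 (w): row=0 col=6 char='g'
After 5 (h): row=0 col=5 char='_'
After 6 (w): row=0 col=6 char='g'
After 7 (l): row=0 col=7 char='r'
After 8 (b): row=0 col=6 char='g'
After 9 (b): row=0 col=0 char='b'
After 10 (l): row=0 col=1 char='i'
After 11 ($): row=0 col=13 char='g'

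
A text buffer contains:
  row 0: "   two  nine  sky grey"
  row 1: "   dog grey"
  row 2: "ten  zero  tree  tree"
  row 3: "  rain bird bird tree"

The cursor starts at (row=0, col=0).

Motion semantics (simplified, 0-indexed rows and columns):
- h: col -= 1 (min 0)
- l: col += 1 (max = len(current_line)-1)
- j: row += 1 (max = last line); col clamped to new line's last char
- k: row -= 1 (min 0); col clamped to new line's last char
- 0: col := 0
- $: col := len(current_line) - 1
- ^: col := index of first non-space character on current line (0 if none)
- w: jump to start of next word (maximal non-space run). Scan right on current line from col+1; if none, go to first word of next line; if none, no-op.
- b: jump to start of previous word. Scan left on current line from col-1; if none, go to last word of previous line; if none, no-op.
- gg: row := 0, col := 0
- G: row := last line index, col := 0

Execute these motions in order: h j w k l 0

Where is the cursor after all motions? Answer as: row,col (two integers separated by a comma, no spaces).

Answer: 0,0

Derivation:
After 1 (h): row=0 col=0 char='_'
After 2 (j): row=1 col=0 char='_'
After 3 (w): row=1 col=3 char='d'
After 4 (k): row=0 col=3 char='t'
After 5 (l): row=0 col=4 char='w'
After 6 (0): row=0 col=0 char='_'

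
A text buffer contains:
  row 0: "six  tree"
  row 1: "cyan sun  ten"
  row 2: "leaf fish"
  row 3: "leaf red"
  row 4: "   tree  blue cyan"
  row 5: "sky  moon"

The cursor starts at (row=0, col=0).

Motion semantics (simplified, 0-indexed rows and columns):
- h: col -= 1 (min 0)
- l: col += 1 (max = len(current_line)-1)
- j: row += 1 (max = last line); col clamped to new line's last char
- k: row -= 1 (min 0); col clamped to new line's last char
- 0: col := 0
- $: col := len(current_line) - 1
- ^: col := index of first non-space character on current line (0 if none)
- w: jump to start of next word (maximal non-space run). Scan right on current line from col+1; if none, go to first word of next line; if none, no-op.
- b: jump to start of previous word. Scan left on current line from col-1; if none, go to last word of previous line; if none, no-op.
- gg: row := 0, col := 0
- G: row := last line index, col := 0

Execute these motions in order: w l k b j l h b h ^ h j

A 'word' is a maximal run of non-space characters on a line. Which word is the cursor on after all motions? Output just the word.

Answer: leaf

Derivation:
After 1 (w): row=0 col=5 char='t'
After 2 (l): row=0 col=6 char='r'
After 3 (k): row=0 col=6 char='r'
After 4 (b): row=0 col=5 char='t'
After 5 (j): row=1 col=5 char='s'
After 6 (l): row=1 col=6 char='u'
After 7 (h): row=1 col=5 char='s'
After 8 (b): row=1 col=0 char='c'
After 9 (h): row=1 col=0 char='c'
After 10 (^): row=1 col=0 char='c'
After 11 (h): row=1 col=0 char='c'
After 12 (j): row=2 col=0 char='l'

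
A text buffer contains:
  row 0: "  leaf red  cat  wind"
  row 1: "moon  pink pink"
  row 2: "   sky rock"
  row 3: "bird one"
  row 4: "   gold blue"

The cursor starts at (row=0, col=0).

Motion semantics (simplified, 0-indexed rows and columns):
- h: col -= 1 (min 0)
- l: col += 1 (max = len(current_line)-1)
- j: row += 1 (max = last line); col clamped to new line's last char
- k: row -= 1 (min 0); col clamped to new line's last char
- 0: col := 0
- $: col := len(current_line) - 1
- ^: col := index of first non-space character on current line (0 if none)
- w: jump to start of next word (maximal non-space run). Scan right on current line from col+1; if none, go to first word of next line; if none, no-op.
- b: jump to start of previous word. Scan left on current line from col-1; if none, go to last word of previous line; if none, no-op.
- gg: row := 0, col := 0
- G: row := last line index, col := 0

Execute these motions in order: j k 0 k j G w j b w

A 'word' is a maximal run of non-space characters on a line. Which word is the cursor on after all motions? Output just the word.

Answer: gold

Derivation:
After 1 (j): row=1 col=0 char='m'
After 2 (k): row=0 col=0 char='_'
After 3 (0): row=0 col=0 char='_'
After 4 (k): row=0 col=0 char='_'
After 5 (j): row=1 col=0 char='m'
After 6 (G): row=4 col=0 char='_'
After 7 (w): row=4 col=3 char='g'
After 8 (j): row=4 col=3 char='g'
After 9 (b): row=3 col=5 char='o'
After 10 (w): row=4 col=3 char='g'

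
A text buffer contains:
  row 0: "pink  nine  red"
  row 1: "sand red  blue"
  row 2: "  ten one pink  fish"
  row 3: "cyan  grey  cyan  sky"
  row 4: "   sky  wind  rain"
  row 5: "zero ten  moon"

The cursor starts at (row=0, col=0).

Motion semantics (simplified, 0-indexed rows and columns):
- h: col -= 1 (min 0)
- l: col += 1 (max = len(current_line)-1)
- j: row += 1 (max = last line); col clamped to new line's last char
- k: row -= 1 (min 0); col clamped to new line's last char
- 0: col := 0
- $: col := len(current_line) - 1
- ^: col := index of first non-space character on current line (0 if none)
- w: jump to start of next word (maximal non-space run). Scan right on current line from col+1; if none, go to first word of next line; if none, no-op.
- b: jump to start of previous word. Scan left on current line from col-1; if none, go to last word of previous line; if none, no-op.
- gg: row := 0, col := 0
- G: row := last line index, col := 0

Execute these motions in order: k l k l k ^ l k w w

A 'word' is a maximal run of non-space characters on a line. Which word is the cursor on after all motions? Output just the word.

After 1 (k): row=0 col=0 char='p'
After 2 (l): row=0 col=1 char='i'
After 3 (k): row=0 col=1 char='i'
After 4 (l): row=0 col=2 char='n'
After 5 (k): row=0 col=2 char='n'
After 6 (^): row=0 col=0 char='p'
After 7 (l): row=0 col=1 char='i'
After 8 (k): row=0 col=1 char='i'
After 9 (w): row=0 col=6 char='n'
After 10 (w): row=0 col=12 char='r'

Answer: red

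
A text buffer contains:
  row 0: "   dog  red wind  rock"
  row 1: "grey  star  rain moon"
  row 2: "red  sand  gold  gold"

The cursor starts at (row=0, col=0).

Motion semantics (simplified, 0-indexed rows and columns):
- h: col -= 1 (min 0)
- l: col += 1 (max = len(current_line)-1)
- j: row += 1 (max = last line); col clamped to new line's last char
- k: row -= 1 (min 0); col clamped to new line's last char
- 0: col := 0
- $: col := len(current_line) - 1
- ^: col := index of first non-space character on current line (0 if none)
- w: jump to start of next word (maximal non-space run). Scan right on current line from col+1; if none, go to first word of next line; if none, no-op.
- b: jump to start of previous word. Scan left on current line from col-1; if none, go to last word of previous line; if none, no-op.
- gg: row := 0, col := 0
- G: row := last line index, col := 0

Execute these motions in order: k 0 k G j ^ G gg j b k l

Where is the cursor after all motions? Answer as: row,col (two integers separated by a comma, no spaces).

After 1 (k): row=0 col=0 char='_'
After 2 (0): row=0 col=0 char='_'
After 3 (k): row=0 col=0 char='_'
After 4 (G): row=2 col=0 char='r'
After 5 (j): row=2 col=0 char='r'
After 6 (^): row=2 col=0 char='r'
After 7 (G): row=2 col=0 char='r'
After 8 (gg): row=0 col=0 char='_'
After 9 (j): row=1 col=0 char='g'
After 10 (b): row=0 col=18 char='r'
After 11 (k): row=0 col=18 char='r'
After 12 (l): row=0 col=19 char='o'

Answer: 0,19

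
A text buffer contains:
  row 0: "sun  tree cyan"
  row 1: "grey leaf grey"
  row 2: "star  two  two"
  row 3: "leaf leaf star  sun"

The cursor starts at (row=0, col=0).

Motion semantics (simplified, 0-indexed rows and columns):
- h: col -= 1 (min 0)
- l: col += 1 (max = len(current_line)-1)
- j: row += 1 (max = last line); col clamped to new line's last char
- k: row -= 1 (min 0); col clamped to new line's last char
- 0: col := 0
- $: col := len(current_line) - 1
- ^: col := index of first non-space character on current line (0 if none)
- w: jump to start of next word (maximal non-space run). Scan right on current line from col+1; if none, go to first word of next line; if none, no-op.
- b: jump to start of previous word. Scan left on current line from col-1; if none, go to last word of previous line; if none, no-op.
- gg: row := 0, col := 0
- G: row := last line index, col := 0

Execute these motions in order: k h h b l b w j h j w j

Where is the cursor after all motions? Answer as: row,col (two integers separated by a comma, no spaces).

Answer: 3,6

Derivation:
After 1 (k): row=0 col=0 char='s'
After 2 (h): row=0 col=0 char='s'
After 3 (h): row=0 col=0 char='s'
After 4 (b): row=0 col=0 char='s'
After 5 (l): row=0 col=1 char='u'
After 6 (b): row=0 col=0 char='s'
After 7 (w): row=0 col=5 char='t'
After 8 (j): row=1 col=5 char='l'
After 9 (h): row=1 col=4 char='_'
After 10 (j): row=2 col=4 char='_'
After 11 (w): row=2 col=6 char='t'
After 12 (j): row=3 col=6 char='e'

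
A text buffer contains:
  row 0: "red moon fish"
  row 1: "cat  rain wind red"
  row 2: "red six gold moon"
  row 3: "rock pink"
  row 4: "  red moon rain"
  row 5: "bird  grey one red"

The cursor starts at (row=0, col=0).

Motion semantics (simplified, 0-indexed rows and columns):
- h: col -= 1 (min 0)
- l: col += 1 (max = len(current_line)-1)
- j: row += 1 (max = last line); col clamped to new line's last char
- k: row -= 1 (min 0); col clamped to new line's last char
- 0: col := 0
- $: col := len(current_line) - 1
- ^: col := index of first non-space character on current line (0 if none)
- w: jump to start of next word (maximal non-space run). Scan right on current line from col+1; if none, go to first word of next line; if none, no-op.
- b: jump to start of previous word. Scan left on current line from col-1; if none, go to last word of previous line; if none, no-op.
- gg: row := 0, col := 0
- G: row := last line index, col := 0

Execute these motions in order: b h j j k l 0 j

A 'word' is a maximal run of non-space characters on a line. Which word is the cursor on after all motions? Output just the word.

Answer: red

Derivation:
After 1 (b): row=0 col=0 char='r'
After 2 (h): row=0 col=0 char='r'
After 3 (j): row=1 col=0 char='c'
After 4 (j): row=2 col=0 char='r'
After 5 (k): row=1 col=0 char='c'
After 6 (l): row=1 col=1 char='a'
After 7 (0): row=1 col=0 char='c'
After 8 (j): row=2 col=0 char='r'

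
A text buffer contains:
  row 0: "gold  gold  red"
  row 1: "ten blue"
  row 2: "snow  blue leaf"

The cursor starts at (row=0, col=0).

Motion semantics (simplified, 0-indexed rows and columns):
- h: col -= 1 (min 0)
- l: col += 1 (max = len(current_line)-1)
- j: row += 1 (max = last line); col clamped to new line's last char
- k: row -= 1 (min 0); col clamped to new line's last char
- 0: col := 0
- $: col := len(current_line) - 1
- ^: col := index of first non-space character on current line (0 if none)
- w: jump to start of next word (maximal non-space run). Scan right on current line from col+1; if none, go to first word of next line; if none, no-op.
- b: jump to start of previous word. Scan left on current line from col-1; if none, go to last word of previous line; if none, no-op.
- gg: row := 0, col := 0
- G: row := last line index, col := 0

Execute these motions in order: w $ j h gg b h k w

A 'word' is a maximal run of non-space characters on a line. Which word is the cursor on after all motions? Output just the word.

After 1 (w): row=0 col=6 char='g'
After 2 ($): row=0 col=14 char='d'
After 3 (j): row=1 col=7 char='e'
After 4 (h): row=1 col=6 char='u'
After 5 (gg): row=0 col=0 char='g'
After 6 (b): row=0 col=0 char='g'
After 7 (h): row=0 col=0 char='g'
After 8 (k): row=0 col=0 char='g'
After 9 (w): row=0 col=6 char='g'

Answer: gold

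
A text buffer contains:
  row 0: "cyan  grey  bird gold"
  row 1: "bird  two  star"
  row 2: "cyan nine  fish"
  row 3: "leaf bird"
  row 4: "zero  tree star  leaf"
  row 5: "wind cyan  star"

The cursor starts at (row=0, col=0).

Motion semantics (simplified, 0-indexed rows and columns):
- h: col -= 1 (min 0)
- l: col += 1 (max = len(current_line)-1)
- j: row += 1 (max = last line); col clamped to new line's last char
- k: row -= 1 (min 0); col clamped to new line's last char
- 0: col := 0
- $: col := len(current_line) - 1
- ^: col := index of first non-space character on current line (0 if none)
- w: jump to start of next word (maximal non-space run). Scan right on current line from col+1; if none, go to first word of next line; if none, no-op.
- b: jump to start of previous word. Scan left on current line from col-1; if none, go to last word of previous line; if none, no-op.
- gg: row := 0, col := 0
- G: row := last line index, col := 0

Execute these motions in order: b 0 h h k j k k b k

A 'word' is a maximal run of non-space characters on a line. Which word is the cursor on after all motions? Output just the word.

Answer: cyan

Derivation:
After 1 (b): row=0 col=0 char='c'
After 2 (0): row=0 col=0 char='c'
After 3 (h): row=0 col=0 char='c'
After 4 (h): row=0 col=0 char='c'
After 5 (k): row=0 col=0 char='c'
After 6 (j): row=1 col=0 char='b'
After 7 (k): row=0 col=0 char='c'
After 8 (k): row=0 col=0 char='c'
After 9 (b): row=0 col=0 char='c'
After 10 (k): row=0 col=0 char='c'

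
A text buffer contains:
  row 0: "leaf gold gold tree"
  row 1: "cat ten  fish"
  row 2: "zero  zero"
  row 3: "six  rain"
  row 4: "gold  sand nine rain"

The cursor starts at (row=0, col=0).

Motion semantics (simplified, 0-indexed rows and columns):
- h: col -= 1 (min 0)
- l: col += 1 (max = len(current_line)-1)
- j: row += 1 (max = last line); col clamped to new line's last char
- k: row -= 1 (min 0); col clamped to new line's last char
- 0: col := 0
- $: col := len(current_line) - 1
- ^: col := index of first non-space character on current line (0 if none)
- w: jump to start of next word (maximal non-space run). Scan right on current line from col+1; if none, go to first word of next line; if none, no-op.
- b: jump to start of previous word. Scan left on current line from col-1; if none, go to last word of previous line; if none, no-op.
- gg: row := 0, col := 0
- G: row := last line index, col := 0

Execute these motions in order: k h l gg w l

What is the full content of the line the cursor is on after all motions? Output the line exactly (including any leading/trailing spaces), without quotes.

Answer: leaf gold gold tree

Derivation:
After 1 (k): row=0 col=0 char='l'
After 2 (h): row=0 col=0 char='l'
After 3 (l): row=0 col=1 char='e'
After 4 (gg): row=0 col=0 char='l'
After 5 (w): row=0 col=5 char='g'
After 6 (l): row=0 col=6 char='o'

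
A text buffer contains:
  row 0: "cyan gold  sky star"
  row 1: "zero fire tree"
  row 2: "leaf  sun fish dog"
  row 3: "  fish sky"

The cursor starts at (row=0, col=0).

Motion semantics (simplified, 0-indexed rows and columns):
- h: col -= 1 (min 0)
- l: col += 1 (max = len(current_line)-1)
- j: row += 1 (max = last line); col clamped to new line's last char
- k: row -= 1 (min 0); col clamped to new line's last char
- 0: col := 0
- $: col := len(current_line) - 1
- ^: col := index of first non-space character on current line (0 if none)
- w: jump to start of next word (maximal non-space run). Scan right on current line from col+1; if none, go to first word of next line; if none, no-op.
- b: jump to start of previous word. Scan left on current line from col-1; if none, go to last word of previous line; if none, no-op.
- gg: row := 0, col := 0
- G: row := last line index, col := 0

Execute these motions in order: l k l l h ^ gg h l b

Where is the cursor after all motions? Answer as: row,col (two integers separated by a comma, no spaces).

After 1 (l): row=0 col=1 char='y'
After 2 (k): row=0 col=1 char='y'
After 3 (l): row=0 col=2 char='a'
After 4 (l): row=0 col=3 char='n'
After 5 (h): row=0 col=2 char='a'
After 6 (^): row=0 col=0 char='c'
After 7 (gg): row=0 col=0 char='c'
After 8 (h): row=0 col=0 char='c'
After 9 (l): row=0 col=1 char='y'
After 10 (b): row=0 col=0 char='c'

Answer: 0,0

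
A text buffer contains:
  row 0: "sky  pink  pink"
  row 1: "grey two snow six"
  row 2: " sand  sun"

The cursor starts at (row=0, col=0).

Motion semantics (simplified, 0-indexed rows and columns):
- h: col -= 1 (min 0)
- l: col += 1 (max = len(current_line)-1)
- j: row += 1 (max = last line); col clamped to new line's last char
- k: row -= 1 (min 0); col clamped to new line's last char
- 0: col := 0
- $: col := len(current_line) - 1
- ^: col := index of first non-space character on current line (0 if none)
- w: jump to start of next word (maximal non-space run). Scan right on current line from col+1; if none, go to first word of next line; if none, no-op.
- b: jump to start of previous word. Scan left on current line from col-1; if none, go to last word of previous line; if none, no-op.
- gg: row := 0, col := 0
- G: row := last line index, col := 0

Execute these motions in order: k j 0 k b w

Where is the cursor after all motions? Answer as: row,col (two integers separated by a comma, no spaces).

After 1 (k): row=0 col=0 char='s'
After 2 (j): row=1 col=0 char='g'
After 3 (0): row=1 col=0 char='g'
After 4 (k): row=0 col=0 char='s'
After 5 (b): row=0 col=0 char='s'
After 6 (w): row=0 col=5 char='p'

Answer: 0,5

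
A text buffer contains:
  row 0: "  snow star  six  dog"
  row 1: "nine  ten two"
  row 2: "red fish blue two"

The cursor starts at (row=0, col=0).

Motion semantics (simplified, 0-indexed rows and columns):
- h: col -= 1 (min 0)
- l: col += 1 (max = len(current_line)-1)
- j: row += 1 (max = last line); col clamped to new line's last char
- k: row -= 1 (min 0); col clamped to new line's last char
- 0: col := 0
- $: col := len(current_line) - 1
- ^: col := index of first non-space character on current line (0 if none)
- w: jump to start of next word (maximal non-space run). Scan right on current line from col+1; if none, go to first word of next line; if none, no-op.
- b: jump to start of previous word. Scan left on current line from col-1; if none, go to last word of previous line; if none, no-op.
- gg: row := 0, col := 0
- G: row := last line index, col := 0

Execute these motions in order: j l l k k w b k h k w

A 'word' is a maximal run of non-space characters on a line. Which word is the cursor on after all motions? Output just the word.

After 1 (j): row=1 col=0 char='n'
After 2 (l): row=1 col=1 char='i'
After 3 (l): row=1 col=2 char='n'
After 4 (k): row=0 col=2 char='s'
After 5 (k): row=0 col=2 char='s'
After 6 (w): row=0 col=7 char='s'
After 7 (b): row=0 col=2 char='s'
After 8 (k): row=0 col=2 char='s'
After 9 (h): row=0 col=1 char='_'
After 10 (k): row=0 col=1 char='_'
After 11 (w): row=0 col=2 char='s'

Answer: snow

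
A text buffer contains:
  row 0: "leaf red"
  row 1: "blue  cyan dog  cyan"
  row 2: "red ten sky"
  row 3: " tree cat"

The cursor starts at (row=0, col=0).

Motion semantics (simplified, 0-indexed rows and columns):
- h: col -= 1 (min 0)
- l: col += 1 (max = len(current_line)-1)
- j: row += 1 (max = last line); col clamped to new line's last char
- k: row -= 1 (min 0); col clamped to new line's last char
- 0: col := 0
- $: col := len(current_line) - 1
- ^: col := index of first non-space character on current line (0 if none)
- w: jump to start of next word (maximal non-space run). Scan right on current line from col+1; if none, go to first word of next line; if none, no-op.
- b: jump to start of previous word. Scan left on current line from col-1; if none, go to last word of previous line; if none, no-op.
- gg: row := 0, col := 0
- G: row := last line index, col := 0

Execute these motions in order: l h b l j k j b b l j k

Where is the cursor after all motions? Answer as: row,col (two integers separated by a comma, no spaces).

Answer: 0,6

Derivation:
After 1 (l): row=0 col=1 char='e'
After 2 (h): row=0 col=0 char='l'
After 3 (b): row=0 col=0 char='l'
After 4 (l): row=0 col=1 char='e'
After 5 (j): row=1 col=1 char='l'
After 6 (k): row=0 col=1 char='e'
After 7 (j): row=1 col=1 char='l'
After 8 (b): row=1 col=0 char='b'
After 9 (b): row=0 col=5 char='r'
After 10 (l): row=0 col=6 char='e'
After 11 (j): row=1 col=6 char='c'
After 12 (k): row=0 col=6 char='e'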